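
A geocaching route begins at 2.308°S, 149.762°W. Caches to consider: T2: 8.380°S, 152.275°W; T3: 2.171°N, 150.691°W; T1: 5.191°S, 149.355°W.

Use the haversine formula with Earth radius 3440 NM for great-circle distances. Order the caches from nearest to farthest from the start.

Distances from the start:
T1 5.191°S, 149.355°W: 174.8 NM
T3 2.171°N, 150.691°W: 274.6 NM
T2 8.380°S, 152.275°W: 394.3 NM

T1, T3, T2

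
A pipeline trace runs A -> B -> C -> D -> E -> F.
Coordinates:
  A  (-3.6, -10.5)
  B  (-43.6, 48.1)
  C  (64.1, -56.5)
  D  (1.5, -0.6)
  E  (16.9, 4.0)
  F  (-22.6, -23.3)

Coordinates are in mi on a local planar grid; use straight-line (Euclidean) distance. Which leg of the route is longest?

Leg distances:
A→B: 71.0 mi
B→C: 150.1 mi
C→D: 83.9 mi
D→E: 16.1 mi
E→F: 48.0 mi
The longest leg is B–C at 150.1 mi.

B–C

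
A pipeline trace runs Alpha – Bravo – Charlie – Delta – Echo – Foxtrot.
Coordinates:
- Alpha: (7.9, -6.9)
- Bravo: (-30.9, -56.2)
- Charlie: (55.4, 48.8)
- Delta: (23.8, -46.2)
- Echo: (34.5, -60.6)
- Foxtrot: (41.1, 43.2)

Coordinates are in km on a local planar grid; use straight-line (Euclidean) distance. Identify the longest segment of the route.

Bravo–Charlie

Leg distances:
Alpha→Bravo: 62.7 km
Bravo→Charlie: 135.9 km
Charlie→Delta: 100.1 km
Delta→Echo: 17.9 km
Echo→Foxtrot: 104.0 km
The longest leg is Bravo–Charlie at 135.9 km.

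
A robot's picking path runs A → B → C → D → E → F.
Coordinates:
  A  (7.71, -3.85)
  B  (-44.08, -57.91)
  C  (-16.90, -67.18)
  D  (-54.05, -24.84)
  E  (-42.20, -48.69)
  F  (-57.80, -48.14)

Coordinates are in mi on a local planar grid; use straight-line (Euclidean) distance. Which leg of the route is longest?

Leg distances:
A→B: 74.9 mi
B→C: 28.7 mi
C→D: 56.3 mi
D→E: 26.6 mi
E→F: 15.6 mi
The longest leg is A–B at 74.9 mi.

A–B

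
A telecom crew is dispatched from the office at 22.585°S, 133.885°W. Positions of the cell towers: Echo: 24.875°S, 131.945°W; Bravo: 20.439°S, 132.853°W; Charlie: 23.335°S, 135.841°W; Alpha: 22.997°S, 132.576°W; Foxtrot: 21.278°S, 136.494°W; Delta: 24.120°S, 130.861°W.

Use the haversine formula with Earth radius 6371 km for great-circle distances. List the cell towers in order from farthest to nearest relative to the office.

Computing each great-circle distance from 22.585°S, 133.885°W:
Delta 24.120°S, 130.861°W: 352.7 km
Echo 24.875°S, 131.945°W: 322.2 km
Foxtrot 21.278°S, 136.494°W: 305.8 km
Bravo 20.439°S, 132.853°W: 261.4 km
Charlie 23.335°S, 135.841°W: 216.9 km
Alpha 22.997°S, 132.576°W: 141.8 km

Delta, Echo, Foxtrot, Bravo, Charlie, Alpha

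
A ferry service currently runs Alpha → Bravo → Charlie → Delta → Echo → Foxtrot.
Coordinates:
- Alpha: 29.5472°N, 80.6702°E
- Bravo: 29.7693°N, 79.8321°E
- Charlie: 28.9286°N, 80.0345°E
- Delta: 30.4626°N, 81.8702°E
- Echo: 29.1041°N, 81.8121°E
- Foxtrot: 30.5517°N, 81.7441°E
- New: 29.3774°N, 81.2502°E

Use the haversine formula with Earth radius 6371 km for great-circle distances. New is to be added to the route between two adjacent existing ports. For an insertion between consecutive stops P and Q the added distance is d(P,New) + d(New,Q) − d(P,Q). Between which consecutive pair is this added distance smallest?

Added distance for inserting New between each consecutive pair:
Alpha–Bravo: 118.5 km
Bravo–Charlie: 176.5 km
Charlie–Delta: 16.8 km
Delta–Echo: 45.9 km
Echo–Foxtrot: 40.3 km
Smallest added distance is 16.8 km, inserting between Charlie and Delta.

between Charlie and Delta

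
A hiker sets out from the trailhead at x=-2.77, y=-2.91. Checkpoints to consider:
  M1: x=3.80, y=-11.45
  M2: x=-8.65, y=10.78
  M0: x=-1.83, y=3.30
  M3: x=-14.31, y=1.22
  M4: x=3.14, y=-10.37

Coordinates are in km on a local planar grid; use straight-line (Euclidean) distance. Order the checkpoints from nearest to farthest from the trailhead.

Distance from the trailhead at x=-2.77, y=-2.91 to each:
M0 x=-1.83, y=3.30: 6.3 km
M4 x=3.14, y=-10.37: 9.5 km
M1 x=3.80, y=-11.45: 10.8 km
M3 x=-14.31, y=1.22: 12.3 km
M2 x=-8.65, y=10.78: 14.9 km

M0, M4, M1, M3, M2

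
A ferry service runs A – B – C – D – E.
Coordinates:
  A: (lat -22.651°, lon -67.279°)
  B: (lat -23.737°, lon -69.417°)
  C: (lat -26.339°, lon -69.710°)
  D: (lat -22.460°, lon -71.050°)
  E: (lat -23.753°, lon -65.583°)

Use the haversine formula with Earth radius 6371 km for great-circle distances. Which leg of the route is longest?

D–E

Leg distances:
A→B: 249.7 km
B→C: 290.8 km
C→D: 452.2 km
D→E: 577.3 km
The longest leg is D–E at 577.3 km.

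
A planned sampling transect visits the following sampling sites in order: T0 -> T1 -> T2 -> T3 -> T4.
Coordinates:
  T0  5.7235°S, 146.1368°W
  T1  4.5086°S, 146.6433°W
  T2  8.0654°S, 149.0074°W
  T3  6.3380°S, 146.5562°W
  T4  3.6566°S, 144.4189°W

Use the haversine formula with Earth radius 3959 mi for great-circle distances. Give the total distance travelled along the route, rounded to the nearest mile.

Leg distances:
T0→T1: 90.9 mi  (cumulative 90.9 mi)
T1→T2: 294.5 mi  (cumulative 385.4 mi)
T2→T3: 206.1 mi  (cumulative 591.5 mi)
T3→T4: 236.6 mi  (cumulative 828.1 mi)
Total route length ≈ 828 mi.

828 mi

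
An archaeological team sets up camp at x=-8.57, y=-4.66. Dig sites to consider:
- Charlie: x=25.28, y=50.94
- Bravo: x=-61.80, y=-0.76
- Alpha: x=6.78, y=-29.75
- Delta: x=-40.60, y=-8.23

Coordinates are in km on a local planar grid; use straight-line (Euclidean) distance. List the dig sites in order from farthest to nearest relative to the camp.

Charlie, Bravo, Delta, Alpha

Computing each straight-line distance from x=-8.57, y=-4.66:
Charlie x=25.28, y=50.94: 65.1 km
Bravo x=-61.80, y=-0.76: 53.4 km
Delta x=-40.60, y=-8.23: 32.2 km
Alpha x=6.78, y=-29.75: 29.4 km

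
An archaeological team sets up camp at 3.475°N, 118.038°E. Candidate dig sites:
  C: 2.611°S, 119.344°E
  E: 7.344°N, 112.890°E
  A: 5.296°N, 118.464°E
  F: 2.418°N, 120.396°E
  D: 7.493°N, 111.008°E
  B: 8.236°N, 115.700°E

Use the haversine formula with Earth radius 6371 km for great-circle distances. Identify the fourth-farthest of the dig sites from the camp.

B

Distance to each, sorted:
D: 897.1 km
E: 713.9 km
C: 692.1 km
B: 589.2 km
F: 287.0 km
A: 207.9 km
The fourth-farthest is B at 589.2 km.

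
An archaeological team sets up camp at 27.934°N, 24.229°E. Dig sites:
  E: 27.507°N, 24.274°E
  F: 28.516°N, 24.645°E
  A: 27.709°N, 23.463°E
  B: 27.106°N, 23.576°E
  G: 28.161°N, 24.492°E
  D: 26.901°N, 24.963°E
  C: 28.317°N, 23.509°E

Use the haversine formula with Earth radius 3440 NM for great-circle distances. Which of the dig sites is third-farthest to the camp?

C

Distance to each, sorted:
D: 73.3 NM
B: 60.7 NM
C: 44.5 NM
A: 42.9 NM
F: 41.3 NM
E: 25.7 NM
G: 19.5 NM
The third-farthest is C at 44.5 NM.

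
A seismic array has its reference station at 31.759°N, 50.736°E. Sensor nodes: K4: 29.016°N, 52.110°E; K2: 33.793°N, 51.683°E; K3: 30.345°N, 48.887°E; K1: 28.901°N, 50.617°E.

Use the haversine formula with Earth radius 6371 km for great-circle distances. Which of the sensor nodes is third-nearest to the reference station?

K1

Distance to each, sorted:
K3: 236.1 km
K2: 242.9 km
K1: 318.0 km
K4: 332.3 km
The third-nearest is K1 at 318.0 km.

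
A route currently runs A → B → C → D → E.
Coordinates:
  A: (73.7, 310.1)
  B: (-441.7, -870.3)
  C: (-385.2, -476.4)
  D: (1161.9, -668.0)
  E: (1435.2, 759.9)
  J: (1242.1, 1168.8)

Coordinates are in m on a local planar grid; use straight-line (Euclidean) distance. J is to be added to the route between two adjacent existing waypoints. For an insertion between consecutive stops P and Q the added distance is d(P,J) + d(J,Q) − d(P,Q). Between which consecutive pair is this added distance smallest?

between D and E

Added distance for inserting J between each consecutive pair:
A–B: 2806.4 m
B–C: 4560.6 m
C–D: 2593.7 m
D–E: 836.9 m
Smallest added distance is 836.9 m, inserting between D and E.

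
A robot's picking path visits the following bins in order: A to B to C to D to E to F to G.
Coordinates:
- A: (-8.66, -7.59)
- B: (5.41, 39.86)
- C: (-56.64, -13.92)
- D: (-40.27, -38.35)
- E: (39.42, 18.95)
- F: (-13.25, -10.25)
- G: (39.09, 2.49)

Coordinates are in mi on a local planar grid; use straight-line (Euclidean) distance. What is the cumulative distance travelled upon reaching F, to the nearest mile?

Leg distances:
A→B: 49.5 mi  (cumulative 49.5 mi)
B→C: 82.1 mi  (cumulative 131.6 mi)
C→D: 29.4 mi  (cumulative 161.0 mi)
D→E: 98.2 mi  (cumulative 259.2 mi)
E→F: 60.2 mi  (cumulative 319.4 mi)
Cumulative distance at F ≈ 319 mi.

319 mi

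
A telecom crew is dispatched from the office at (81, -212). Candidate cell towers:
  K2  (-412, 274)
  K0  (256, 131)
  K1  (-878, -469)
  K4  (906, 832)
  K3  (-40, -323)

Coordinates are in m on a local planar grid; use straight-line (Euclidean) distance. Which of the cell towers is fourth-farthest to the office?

K0

Distances from the office ((81, -212)):
K4: 1330.6 m
K1: 992.8 m
K2: 692.3 m
K0: 385.1 m
K3: 164.2 m
The fourth-farthest is K0 at 385.1 m.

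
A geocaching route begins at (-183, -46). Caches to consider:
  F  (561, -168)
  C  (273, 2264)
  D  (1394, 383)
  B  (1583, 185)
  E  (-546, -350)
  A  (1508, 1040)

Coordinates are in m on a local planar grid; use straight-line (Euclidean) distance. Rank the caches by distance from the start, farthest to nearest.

C, A, B, D, F, E

Distance from the start at (-183, -46) to each:
C (273, 2264): 2354.6 m
A (1508, 1040): 2009.7 m
B (1583, 185): 1781.0 m
D (1394, 383): 1634.3 m
F (561, -168): 753.9 m
E (-546, -350): 473.5 m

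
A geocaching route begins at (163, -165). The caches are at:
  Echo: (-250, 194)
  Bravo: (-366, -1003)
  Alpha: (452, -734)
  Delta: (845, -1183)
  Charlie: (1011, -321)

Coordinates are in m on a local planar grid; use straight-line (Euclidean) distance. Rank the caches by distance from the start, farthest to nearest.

Distances from the start:
Delta (845, -1183): 1225.3 m
Bravo (-366, -1003): 991.0 m
Charlie (1011, -321): 862.2 m
Alpha (452, -734): 638.2 m
Echo (-250, 194): 547.2 m

Delta, Bravo, Charlie, Alpha, Echo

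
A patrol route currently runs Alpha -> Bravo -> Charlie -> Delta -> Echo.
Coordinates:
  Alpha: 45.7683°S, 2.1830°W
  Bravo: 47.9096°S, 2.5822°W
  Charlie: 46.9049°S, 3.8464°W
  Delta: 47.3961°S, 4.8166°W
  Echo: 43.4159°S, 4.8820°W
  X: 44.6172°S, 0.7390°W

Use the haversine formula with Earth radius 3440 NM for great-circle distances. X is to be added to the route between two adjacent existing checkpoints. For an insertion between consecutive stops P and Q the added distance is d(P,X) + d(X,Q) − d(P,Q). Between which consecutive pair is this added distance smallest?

Added distance for inserting X between each consecutive pair:
Alpha–Bravo: 174.6 NM
Bravo–Charlie: 321.9 NM
Charlie–Delta: 378.0 NM
Delta–Echo: 192.0 NM
Smallest added distance is 174.6 NM, inserting between Alpha and Bravo.

between Alpha and Bravo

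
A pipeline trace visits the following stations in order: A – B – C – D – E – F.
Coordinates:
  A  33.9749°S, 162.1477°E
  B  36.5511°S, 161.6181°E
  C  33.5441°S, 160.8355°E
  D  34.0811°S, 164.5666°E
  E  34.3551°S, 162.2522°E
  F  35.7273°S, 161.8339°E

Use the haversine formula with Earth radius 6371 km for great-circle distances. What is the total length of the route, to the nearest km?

Leg distances:
A→B: 290.5 km  (cumulative 290.5 km)
B→C: 341.9 km  (cumulative 632.3 km)
C→D: 349.8 km  (cumulative 982.2 km)
D→E: 215.0 km  (cumulative 1197.1 km)
E→F: 157.3 km  (cumulative 1354.4 km)
Total route length ≈ 1354 km.

1354 km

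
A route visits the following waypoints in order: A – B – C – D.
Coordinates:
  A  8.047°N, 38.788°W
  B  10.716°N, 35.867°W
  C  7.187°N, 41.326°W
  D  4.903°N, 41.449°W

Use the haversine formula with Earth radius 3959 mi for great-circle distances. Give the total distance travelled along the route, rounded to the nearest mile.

875 mi

Leg distances:
A→B: 271.4 mi  (cumulative 271.4 mi)
B→C: 445.3 mi  (cumulative 716.7 mi)
C→D: 158.0 mi  (cumulative 874.7 mi)
Total route length ≈ 875 mi.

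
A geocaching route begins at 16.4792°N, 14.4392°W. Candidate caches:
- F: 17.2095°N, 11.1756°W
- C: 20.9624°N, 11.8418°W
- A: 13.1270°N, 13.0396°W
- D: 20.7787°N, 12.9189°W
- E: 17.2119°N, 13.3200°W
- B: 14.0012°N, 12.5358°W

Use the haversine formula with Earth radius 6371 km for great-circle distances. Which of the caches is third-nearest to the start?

F

Distances from the start (16.4792°N, 14.4392°W):
E: 144.3 km
B: 342.9 km
F: 356.7 km
A: 402.0 km
D: 504.2 km
C: 568.6 km
The third-nearest is F at 356.7 km.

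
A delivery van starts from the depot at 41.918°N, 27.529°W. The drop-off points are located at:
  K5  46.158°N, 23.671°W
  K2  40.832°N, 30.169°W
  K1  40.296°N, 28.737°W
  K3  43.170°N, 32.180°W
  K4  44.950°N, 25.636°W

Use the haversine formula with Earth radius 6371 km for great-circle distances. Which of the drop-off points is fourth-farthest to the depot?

K2

Distance to each, sorted:
K5: 563.2 km
K3: 405.6 km
K4: 370.1 km
K2: 251.2 km
K1: 206.8 km
The fourth-farthest is K2 at 251.2 km.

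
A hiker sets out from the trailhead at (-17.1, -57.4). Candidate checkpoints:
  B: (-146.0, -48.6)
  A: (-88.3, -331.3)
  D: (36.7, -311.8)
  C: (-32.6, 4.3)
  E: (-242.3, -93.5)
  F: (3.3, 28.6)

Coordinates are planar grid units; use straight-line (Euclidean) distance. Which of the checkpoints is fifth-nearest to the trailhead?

D

Distances from the trailhead ((-17.1, -57.4)):
C: 63.6
F: 88.4
B: 129.2
E: 228.1
D: 260.0
A: 283.0
The fifth-nearest is D at 260.0.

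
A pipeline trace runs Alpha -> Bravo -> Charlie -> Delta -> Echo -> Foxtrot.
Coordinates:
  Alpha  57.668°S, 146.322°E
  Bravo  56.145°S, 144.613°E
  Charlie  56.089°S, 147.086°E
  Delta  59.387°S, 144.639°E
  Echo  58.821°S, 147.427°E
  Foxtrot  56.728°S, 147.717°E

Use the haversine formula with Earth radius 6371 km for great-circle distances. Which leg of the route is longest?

Charlie–Delta

Leg distances:
Alpha→Bravo: 198.6 km
Bravo→Charlie: 153.4 km
Charlie→Delta: 394.4 km
Delta→Echo: 171.2 km
Echo→Foxtrot: 233.4 km
The longest leg is Charlie–Delta at 394.4 km.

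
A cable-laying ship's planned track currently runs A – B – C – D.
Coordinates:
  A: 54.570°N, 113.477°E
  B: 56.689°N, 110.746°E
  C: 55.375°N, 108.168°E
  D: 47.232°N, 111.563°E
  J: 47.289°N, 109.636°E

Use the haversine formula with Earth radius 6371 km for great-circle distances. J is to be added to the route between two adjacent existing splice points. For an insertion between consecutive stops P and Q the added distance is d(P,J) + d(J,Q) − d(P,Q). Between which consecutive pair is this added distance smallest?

Added distance for inserting J between each consecutive pair:
A–B: 1609.5 km
B–C: 1736.0 km
C–D: 115.0 km
Smallest added distance is 115.0 km, inserting between C and D.

between C and D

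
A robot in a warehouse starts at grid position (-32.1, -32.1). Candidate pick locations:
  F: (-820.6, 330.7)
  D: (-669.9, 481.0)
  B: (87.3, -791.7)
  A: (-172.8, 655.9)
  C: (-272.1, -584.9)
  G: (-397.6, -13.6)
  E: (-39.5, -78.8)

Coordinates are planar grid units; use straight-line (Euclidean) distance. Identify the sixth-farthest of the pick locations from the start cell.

G

Distance to each, sorted:
F: 868.0
D: 818.6
B: 768.9
A: 702.2
C: 602.7
G: 366.0
E: 47.3
The sixth-farthest is G at 366.0.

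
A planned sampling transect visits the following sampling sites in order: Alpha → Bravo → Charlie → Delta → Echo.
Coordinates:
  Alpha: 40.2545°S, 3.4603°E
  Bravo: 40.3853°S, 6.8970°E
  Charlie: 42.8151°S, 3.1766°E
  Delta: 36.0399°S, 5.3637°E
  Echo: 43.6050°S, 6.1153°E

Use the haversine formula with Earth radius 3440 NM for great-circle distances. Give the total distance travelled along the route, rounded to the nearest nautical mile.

Leg distances:
Alpha→Bravo: 157.5 NM  (cumulative 157.5 NM)
Bravo→Charlie: 221.7 NM  (cumulative 379.2 NM)
Charlie→Delta: 419.2 NM  (cumulative 798.4 NM)
Delta→Echo: 455.5 NM  (cumulative 1253.9 NM)
Total route length ≈ 1254 NM.

1254 NM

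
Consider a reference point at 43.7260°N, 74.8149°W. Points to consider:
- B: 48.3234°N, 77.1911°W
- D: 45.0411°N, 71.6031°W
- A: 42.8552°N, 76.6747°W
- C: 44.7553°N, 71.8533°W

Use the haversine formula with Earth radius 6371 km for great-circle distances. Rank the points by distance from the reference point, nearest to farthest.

A, C, D, B

Distances from the reference point:
A 42.8552°N, 76.6747°W: 179.0 km
C 44.7553°N, 71.8533°W: 262.2 km
D 45.0411°N, 71.6031°W: 294.1 km
B 48.3234°N, 77.1911°W: 543.1 km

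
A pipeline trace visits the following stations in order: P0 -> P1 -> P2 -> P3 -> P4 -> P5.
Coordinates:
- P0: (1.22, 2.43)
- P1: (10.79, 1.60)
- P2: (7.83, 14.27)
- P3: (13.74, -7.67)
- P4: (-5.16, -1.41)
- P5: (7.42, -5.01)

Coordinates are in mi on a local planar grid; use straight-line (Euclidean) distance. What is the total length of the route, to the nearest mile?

78 mi

Leg distances:
P0→P1: 9.6 mi  (cumulative 9.6 mi)
P1→P2: 13.0 mi  (cumulative 22.6 mi)
P2→P3: 22.7 mi  (cumulative 45.3 mi)
P3→P4: 19.9 mi  (cumulative 65.2 mi)
P4→P5: 13.1 mi  (cumulative 78.3 mi)
Total route length ≈ 78 mi.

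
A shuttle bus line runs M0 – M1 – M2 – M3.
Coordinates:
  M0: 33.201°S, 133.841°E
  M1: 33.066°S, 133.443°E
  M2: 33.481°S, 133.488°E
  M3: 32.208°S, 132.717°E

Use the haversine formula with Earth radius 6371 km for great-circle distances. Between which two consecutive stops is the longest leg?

Leg distances:
M0→M1: 40.0 km
M1→M2: 46.3 km
M2→M3: 158.8 km
The longest leg is M2–M3 at 158.8 km.

M2–M3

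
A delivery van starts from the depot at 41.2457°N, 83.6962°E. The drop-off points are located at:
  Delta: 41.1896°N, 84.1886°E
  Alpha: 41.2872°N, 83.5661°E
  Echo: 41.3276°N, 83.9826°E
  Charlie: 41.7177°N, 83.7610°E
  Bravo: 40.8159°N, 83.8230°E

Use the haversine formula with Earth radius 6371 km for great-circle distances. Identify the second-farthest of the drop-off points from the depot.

Distances from the depot (41.2457°N, 83.6962°E):
Charlie: 52.8 km
Bravo: 49.0 km
Delta: 41.7 km
Echo: 25.6 km
Alpha: 11.8 km
The second-farthest is Bravo at 49.0 km.

Bravo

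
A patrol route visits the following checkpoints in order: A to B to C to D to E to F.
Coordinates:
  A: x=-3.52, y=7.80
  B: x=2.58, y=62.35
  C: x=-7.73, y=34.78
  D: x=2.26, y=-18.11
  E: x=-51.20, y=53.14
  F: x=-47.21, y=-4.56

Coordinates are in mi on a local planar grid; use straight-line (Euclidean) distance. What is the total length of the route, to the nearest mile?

285 mi

Leg distances:
A→B: 54.9 mi  (cumulative 54.9 mi)
B→C: 29.4 mi  (cumulative 84.3 mi)
C→D: 53.8 mi  (cumulative 138.1 mi)
D→E: 89.1 mi  (cumulative 227.2 mi)
E→F: 57.8 mi  (cumulative 285.1 mi)
Total route length ≈ 285 mi.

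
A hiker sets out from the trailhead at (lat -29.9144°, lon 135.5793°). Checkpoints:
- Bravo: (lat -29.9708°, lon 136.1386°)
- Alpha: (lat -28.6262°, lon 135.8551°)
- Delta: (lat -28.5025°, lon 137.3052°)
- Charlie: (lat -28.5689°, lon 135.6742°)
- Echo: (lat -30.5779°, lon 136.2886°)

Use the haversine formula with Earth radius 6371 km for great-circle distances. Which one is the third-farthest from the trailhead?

Alpha

Distances from the trailhead ((lat -29.9144°, lon 135.5793°)):
Delta: 229.6 km
Charlie: 149.9 km
Alpha: 145.7 km
Echo: 100.4 km
Bravo: 54.3 km
The third-farthest is Alpha at 145.7 km.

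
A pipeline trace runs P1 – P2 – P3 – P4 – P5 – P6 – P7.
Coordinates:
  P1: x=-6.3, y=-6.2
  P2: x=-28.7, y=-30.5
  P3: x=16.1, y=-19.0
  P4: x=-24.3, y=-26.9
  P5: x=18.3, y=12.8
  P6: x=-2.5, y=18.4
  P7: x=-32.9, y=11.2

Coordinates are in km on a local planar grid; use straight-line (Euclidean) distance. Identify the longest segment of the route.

Leg distances:
P1→P2: 33.0 km
P2→P3: 46.3 km
P3→P4: 41.2 km
P4→P5: 58.2 km
P5→P6: 21.5 km
P6→P7: 31.2 km
The longest leg is P4–P5 at 58.2 km.

P4–P5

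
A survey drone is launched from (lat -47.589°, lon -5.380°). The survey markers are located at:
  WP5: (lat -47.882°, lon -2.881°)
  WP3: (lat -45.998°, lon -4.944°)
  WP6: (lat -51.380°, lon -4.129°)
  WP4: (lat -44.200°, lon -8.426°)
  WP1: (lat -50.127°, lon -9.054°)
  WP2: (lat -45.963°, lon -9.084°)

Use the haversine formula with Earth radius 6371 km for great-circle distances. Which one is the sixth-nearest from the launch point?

WP4

Distance to each, sorted:
WP3: 180.0 km
WP5: 189.7 km
WP2: 335.0 km
WP1: 389.6 km
WP6: 431.1 km
WP4: 444.4 km
The sixth-nearest is WP4 at 444.4 km.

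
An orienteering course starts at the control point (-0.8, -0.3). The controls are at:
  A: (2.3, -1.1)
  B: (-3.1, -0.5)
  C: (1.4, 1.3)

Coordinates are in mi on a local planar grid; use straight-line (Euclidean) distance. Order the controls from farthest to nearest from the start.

A, C, B

Distance from the start at (-0.8, -0.3) to each:
A (2.3, -1.1): 3.2 mi
C (1.4, 1.3): 2.7 mi
B (-3.1, -0.5): 2.3 mi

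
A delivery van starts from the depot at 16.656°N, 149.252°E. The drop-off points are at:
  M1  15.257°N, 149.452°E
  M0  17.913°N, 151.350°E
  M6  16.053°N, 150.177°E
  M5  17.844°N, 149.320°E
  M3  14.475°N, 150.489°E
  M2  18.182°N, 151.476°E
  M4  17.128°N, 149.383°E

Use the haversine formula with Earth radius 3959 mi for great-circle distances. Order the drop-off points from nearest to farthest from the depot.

M4, M6, M5, M1, M0, M3, M2

Distances from the depot:
M4 17.128°N, 149.383°E: 33.7 mi
M6 16.053°N, 150.177°E: 74.1 mi
M5 17.844°N, 149.320°E: 82.2 mi
M1 15.257°N, 149.452°E: 97.6 mi
M0 17.913°N, 151.350°E: 163.4 mi
M3 14.475°N, 150.489°E: 171.7 mi
M2 18.182°N, 151.476°E: 180.6 mi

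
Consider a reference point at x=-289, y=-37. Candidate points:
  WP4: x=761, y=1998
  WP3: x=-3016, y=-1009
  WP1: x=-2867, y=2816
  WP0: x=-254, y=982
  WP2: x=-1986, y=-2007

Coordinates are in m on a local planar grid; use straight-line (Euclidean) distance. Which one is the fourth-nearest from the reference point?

WP3

Distance to each, sorted:
WP0: 1019.6 m
WP4: 2289.9 m
WP2: 2600.1 m
WP3: 2895.0 m
WP1: 3845.2 m
The fourth-nearest is WP3 at 2895.0 m.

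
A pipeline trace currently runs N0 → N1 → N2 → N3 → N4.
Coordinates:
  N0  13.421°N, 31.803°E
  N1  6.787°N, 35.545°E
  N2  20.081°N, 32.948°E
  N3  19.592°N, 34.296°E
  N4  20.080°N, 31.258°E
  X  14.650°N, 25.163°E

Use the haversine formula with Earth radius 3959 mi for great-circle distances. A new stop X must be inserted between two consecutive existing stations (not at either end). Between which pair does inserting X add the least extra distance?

Added distance for inserting X between each consecutive pair:
N0–N1: 818.3 mi
N1–N2: 590.2 mi
N2–N3: 1234.6 mi
N3–N4: 1042.2 mi
Smallest added distance is 590.2 mi, inserting between N1 and N2.

between N1 and N2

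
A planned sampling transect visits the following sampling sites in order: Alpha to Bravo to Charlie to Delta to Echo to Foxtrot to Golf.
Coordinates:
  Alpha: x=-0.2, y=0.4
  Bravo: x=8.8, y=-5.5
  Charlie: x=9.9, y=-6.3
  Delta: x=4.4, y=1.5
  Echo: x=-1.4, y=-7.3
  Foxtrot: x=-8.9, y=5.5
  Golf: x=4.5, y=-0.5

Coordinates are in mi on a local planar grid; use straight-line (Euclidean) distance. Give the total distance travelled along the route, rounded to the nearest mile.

Leg distances:
Alpha→Bravo: 10.8 mi  (cumulative 10.8 mi)
Bravo→Charlie: 1.4 mi  (cumulative 12.1 mi)
Charlie→Delta: 9.5 mi  (cumulative 21.7 mi)
Delta→Echo: 10.5 mi  (cumulative 32.2 mi)
Echo→Foxtrot: 14.8 mi  (cumulative 47.0 mi)
Foxtrot→Golf: 14.7 mi  (cumulative 61.7 mi)
Total route length ≈ 62 mi.

62 mi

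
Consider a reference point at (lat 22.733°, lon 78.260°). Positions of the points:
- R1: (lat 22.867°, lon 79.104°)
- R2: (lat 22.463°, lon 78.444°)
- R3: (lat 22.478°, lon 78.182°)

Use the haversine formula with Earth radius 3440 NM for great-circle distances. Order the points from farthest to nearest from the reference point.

Computing each great-circle distance from (lat 22.733°, lon 78.260°):
R1 (lat 22.867°, lon 79.104°): 47.4 NM
R2 (lat 22.463°, lon 78.444°): 19.2 NM
R3 (lat 22.478°, lon 78.182°): 15.9 NM

R1, R2, R3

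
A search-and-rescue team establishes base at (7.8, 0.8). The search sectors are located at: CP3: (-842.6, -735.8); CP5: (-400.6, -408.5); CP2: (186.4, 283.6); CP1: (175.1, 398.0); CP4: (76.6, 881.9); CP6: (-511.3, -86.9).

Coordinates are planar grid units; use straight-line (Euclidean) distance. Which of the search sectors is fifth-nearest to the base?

CP4

Distance to each, sorted:
CP2: 334.5
CP1: 431.0
CP6: 526.5
CP5: 578.2
CP4: 883.8
CP3: 1125.1
The fifth-nearest is CP4 at 883.8.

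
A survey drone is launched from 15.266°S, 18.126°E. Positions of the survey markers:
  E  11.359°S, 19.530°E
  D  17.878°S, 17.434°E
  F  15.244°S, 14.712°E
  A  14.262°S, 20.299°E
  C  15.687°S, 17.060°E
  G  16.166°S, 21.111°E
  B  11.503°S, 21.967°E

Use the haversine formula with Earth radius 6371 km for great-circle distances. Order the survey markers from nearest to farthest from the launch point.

Distances from the launch point:
C 15.687°S, 17.060°E: 123.5 km
A 14.262°S, 20.299°E: 258.9 km
D 17.878°S, 17.434°E: 299.7 km
G 16.166°S, 21.111°E: 334.8 km
F 15.244°S, 14.712°E: 366.2 km
E 11.359°S, 19.530°E: 460.2 km
B 11.503°S, 21.967°E: 589.6 km

C, A, D, G, F, E, B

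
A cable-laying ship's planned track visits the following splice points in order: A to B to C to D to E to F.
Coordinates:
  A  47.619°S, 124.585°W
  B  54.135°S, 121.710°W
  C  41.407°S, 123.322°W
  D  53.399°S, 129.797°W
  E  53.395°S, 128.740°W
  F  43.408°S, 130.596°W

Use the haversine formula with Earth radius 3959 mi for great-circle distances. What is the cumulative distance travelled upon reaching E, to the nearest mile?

Leg distances:
A→B: 467.3 mi  (cumulative 467.3 mi)
B→C: 882.6 mi  (cumulative 1349.9 mi)
C→D: 881.3 mi  (cumulative 2231.2 mi)
D→E: 43.5 mi  (cumulative 2274.7 mi)
Cumulative distance at E ≈ 2275 mi.

2275 mi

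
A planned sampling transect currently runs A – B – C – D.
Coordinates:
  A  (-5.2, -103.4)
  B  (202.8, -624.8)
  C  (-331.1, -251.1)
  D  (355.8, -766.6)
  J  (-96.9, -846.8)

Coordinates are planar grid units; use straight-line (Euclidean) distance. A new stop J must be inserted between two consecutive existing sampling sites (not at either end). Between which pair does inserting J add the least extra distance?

Added distance for inserting J between each consecutive pair:
A–B: 560.6
B–C: 361.4
C–D: 241.0
Smallest added distance is 241.0, inserting between C and D.

between C and D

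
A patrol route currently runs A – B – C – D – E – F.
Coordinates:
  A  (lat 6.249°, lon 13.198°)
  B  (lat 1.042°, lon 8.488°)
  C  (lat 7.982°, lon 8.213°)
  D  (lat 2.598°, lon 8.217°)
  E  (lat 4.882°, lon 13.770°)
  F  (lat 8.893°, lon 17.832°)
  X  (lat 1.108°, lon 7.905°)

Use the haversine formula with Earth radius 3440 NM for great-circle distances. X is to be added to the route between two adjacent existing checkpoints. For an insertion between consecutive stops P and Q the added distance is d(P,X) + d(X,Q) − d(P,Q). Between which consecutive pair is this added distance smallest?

between B and C

Added distance for inserting X between each consecutive pair:
A–B: 56.6 NM
B–C: 31.3 NM
C–D: 181.3 NM
D–E: 149.9 NM
E–F: 832.1 NM
Smallest added distance is 31.3 NM, inserting between B and C.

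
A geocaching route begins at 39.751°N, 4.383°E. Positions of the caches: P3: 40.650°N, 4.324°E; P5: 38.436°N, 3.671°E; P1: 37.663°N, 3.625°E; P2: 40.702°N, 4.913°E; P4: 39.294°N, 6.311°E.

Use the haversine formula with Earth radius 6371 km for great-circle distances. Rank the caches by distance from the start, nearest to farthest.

P3, P2, P5, P4, P1

Distance from the start at 39.751°N, 4.383°E to each:
P3 40.650°N, 4.324°E: 100.1 km
P2 40.702°N, 4.913°E: 114.9 km
P5 38.436°N, 3.671°E: 158.6 km
P4 39.294°N, 6.311°E: 173.0 km
P1 37.663°N, 3.625°E: 241.3 km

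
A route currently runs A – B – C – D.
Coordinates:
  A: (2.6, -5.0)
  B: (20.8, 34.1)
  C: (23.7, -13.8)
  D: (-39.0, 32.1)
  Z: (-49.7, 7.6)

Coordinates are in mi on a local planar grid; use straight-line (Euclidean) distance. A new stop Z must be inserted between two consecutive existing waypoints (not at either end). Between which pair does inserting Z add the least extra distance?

Added distance for inserting Z between each consecutive pair:
A–B: 86.0 mi
B–C: 103.8 mi
C–D: 25.5 mi
Smallest added distance is 25.5 mi, inserting between C and D.

between C and D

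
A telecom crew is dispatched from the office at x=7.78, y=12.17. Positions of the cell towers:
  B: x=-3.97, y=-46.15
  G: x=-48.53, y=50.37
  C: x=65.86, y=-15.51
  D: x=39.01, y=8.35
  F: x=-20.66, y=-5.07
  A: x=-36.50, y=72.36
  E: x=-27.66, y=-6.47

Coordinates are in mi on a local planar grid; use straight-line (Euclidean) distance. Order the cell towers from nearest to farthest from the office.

Computing each straight-line distance from x=7.78, y=12.17:
D x=39.01, y=8.35: 31.5 mi
F x=-20.66, y=-5.07: 33.3 mi
E x=-27.66, y=-6.47: 40.0 mi
B x=-3.97, y=-46.15: 59.5 mi
C x=65.86, y=-15.51: 64.3 mi
G x=-48.53, y=50.37: 68.0 mi
A x=-36.50, y=72.36: 74.7 mi

D, F, E, B, C, G, A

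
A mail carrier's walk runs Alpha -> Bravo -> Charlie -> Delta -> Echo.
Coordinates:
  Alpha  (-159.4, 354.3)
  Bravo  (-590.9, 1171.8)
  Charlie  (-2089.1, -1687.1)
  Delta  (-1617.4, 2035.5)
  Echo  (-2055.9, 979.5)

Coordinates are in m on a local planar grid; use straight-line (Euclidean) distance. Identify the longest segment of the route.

Charlie–Delta

Leg distances:
Alpha→Bravo: 924.4 m
Bravo→Charlie: 3227.7 m
Charlie→Delta: 3752.4 m
Delta→Echo: 1143.4 m
The longest leg is Charlie–Delta at 3752.4 m.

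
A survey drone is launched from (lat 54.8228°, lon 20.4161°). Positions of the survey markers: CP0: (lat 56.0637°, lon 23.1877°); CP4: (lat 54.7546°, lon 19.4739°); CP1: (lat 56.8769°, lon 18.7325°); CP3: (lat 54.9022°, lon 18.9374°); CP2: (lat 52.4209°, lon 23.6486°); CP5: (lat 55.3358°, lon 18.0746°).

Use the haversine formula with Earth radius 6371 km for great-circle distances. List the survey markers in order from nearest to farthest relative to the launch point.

Computing each great-circle distance from (lat 54.8228°, lon 20.4161°):
CP4 (lat 54.7546°, lon 19.4739°): 60.9 km
CP3 (lat 54.9022°, lon 18.9374°): 95.0 km
CP5 (lat 55.3358°, lon 18.0746°): 159.6 km
CP0 (lat 56.0637°, lon 23.1877°): 222.7 km
CP1 (lat 56.8769°, lon 18.7325°): 251.4 km
CP2 (lat 52.4209°, lon 23.6486°): 341.7 km

CP4, CP3, CP5, CP0, CP1, CP2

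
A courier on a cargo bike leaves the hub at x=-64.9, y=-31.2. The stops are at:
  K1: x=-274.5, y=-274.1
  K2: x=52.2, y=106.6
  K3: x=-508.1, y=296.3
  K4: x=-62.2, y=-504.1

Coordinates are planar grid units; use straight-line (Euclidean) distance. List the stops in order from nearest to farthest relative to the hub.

K2, K1, K4, K3

Distances from the hub:
K2 x=52.2, y=106.6: 180.8
K1 x=-274.5, y=-274.1: 320.8
K4 x=-62.2, y=-504.1: 472.9
K3 x=-508.1, y=296.3: 551.1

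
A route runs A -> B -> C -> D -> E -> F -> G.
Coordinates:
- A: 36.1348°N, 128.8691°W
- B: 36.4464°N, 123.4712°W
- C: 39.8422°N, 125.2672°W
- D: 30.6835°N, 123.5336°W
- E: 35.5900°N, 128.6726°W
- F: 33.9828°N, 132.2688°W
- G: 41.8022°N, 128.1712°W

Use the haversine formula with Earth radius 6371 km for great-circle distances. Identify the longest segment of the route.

Leg distances:
A→B: 485.0 km
B→C: 408.9 km
C→D: 1030.4 km
D→E: 725.4 km
E→F: 373.9 km
F→G: 940.6 km
The longest leg is C–D at 1030.4 km.

C–D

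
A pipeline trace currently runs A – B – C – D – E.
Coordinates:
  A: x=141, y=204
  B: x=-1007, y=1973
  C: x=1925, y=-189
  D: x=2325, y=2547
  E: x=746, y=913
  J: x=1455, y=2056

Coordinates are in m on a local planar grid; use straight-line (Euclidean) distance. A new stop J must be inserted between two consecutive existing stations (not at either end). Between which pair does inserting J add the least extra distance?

between D and E

Added distance for inserting J between each consecutive pair:
A–B: 2625.3 m
B–C: 1114.1 m
C–D: 527.6 m
D–E: 71.8 m
Smallest added distance is 71.8 m, inserting between D and E.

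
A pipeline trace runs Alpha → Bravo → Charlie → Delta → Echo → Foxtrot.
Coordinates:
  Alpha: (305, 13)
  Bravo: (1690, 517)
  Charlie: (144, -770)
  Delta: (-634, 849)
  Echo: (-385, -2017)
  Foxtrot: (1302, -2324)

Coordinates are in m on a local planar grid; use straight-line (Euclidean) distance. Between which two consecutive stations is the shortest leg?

Alpha–Bravo

Leg distances:
Alpha→Bravo: 1473.9 m
Bravo→Charlie: 2011.6 m
Charlie→Delta: 1796.2 m
Delta→Echo: 2876.8 m
Echo→Foxtrot: 1714.7 m
The shortest leg is Alpha–Bravo at 1473.9 m.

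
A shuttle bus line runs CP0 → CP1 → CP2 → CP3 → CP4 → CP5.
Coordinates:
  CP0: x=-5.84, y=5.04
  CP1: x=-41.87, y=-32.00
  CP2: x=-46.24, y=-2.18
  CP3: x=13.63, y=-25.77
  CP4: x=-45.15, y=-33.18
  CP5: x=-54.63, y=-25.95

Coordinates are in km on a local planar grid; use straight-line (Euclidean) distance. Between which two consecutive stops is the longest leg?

CP2–CP3

Leg distances:
CP0→CP1: 51.7 km
CP1→CP2: 30.1 km
CP2→CP3: 64.3 km
CP3→CP4: 59.2 km
CP4→CP5: 11.9 km
The longest leg is CP2–CP3 at 64.3 km.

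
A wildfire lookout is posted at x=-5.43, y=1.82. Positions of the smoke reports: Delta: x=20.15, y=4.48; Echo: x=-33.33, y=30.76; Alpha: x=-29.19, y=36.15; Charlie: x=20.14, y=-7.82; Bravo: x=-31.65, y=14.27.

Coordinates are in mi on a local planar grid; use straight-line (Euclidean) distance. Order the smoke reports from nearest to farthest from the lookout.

Distances from the lookout:
Delta x=20.15, y=4.48: 25.7 mi
Charlie x=20.14, y=-7.82: 27.3 mi
Bravo x=-31.65, y=14.27: 29.0 mi
Echo x=-33.33, y=30.76: 40.2 mi
Alpha x=-29.19, y=36.15: 41.8 mi

Delta, Charlie, Bravo, Echo, Alpha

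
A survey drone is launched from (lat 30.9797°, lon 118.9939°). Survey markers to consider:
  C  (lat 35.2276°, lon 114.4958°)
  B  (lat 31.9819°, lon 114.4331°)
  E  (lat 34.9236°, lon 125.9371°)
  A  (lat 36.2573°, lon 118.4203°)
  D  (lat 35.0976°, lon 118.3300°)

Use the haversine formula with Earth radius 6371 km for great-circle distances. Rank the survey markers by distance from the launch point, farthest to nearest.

Distances from the launch point:
E (lat 34.9236°, lon 125.9371°): 782.0 km
C (lat 35.2276°, lon 114.4958°): 631.2 km
A (lat 36.2573°, lon 118.4203°): 589.2 km
D (lat 35.0976°, lon 118.3300°): 462.0 km
B (lat 31.9819°, lon 114.4331°): 446.6 km

E, C, A, D, B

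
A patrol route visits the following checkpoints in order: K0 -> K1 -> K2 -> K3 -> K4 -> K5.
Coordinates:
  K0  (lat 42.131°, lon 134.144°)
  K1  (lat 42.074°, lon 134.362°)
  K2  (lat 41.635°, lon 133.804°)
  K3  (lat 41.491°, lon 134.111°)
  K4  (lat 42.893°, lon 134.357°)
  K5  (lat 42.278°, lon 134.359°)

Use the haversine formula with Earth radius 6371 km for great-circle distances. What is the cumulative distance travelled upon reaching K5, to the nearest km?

342 km

Leg distances:
K0→K1: 19.1 km  (cumulative 19.1 km)
K1→K2: 67.2 km  (cumulative 86.3 km)
K2→K3: 30.1 km  (cumulative 116.4 km)
K3→K4: 157.2 km  (cumulative 273.6 km)
K4→K5: 68.4 km  (cumulative 342.0 km)
Cumulative distance at K5 ≈ 342 km.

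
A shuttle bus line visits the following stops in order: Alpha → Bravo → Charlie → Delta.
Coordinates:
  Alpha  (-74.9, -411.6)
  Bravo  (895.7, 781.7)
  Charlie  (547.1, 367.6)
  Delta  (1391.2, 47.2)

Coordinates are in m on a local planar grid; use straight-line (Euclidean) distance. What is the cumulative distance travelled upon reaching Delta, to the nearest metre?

2982 m

Leg distances:
Alpha→Bravo: 1538.2 m  (cumulative 1538.2 m)
Bravo→Charlie: 541.3 m  (cumulative 2079.5 m)
Charlie→Delta: 902.9 m  (cumulative 2982.3 m)
Cumulative distance at Delta ≈ 2982 m.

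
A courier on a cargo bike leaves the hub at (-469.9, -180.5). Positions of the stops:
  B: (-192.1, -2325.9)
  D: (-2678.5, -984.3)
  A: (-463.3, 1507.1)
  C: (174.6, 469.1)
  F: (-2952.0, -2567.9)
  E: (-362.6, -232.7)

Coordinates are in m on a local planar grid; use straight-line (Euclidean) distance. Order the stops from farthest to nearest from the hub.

F, D, B, A, C, E

Distances from the hub:
F (-2952.0, -2567.9): 3443.9 m
D (-2678.5, -984.3): 2350.3 m
B (-192.1, -2325.9): 2163.3 m
A (-463.3, 1507.1): 1687.6 m
C (174.6, 469.1): 915.1 m
E (-362.6, -232.7): 119.3 m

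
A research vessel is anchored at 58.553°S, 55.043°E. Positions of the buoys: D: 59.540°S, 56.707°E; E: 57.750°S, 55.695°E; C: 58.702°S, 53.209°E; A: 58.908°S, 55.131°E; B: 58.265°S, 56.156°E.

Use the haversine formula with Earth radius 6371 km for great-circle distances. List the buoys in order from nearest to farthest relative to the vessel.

A, B, E, C, D

Computing each great-circle distance from 58.553°S, 55.043°E:
A 58.908°S, 55.131°E: 39.8 km
B 58.265°S, 56.156°E: 72.3 km
E 57.750°S, 55.695°E: 97.1 km
C 58.702°S, 53.209°E: 107.4 km
D 59.540°S, 56.707°E: 145.3 km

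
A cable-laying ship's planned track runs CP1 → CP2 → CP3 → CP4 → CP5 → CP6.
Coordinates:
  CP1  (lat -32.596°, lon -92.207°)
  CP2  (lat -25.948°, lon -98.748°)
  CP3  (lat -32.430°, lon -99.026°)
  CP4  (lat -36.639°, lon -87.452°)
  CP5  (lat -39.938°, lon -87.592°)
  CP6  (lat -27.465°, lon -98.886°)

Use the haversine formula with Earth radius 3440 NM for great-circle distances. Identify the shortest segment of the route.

CP4–CP5

Leg distances:
CP1→CP2: 525.7 NM
CP2→CP3: 389.4 NM
CP3→CP4: 625.2 NM
CP4→CP5: 198.2 NM
CP5→CP6: 935.8 NM
The shortest leg is CP4–CP5 at 198.2 NM.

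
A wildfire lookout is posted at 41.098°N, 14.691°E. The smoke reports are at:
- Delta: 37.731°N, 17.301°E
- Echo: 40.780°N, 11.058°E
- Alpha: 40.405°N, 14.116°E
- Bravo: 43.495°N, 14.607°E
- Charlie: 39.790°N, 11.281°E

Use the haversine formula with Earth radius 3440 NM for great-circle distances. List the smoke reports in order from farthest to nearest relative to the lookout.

Delta, Charlie, Echo, Bravo, Alpha

Computing each great-circle distance from 41.098°N, 14.691°E:
Delta 37.731°N, 17.301°E: 235.6 NM
Charlie 39.790°N, 11.281°E: 174.5 NM
Echo 40.780°N, 11.058°E: 165.9 NM
Bravo 43.495°N, 14.607°E: 144.0 NM
Alpha 40.405°N, 14.116°E: 49.1 NM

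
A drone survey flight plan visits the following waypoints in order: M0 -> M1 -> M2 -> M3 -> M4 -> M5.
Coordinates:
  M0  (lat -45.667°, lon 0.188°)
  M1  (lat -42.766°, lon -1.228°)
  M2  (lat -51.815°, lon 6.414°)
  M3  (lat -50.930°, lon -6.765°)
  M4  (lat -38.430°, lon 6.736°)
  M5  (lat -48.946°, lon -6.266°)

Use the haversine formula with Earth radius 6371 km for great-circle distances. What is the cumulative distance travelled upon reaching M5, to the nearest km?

Leg distances:
M0→M1: 341.7 km  (cumulative 341.7 km)
M1→M2: 1158.1 km  (cumulative 1499.9 km)
M2→M3: 918.8 km  (cumulative 2418.7 km)
M3→M4: 1746.7 km  (cumulative 4165.4 km)
M4→M5: 1564.1 km  (cumulative 5729.5 km)
Cumulative distance at M5 ≈ 5729 km.

5729 km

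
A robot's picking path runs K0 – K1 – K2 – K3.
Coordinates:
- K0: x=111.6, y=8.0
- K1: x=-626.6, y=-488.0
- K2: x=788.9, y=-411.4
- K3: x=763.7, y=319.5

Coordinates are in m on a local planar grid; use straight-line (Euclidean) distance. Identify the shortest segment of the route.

K2–K3

Leg distances:
K0→K1: 889.4 m
K1→K2: 1417.6 m
K2→K3: 731.3 m
The shortest leg is K2–K3 at 731.3 m.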